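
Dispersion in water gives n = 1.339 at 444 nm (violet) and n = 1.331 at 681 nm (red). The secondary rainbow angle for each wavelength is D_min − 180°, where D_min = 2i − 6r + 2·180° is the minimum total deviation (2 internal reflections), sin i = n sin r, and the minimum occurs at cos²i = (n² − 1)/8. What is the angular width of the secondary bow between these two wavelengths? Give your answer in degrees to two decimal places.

2.09°

At 444 nm (n = 1.339): cos²i = 0.09912 → i = 71.650°, r = 45.141°, D_min = 232.451°, rainbow angle = 52.451°.
At 681 nm (n = 1.331): cos²i = 0.09645 → i = 71.907°, r = 45.575°, D_min = 230.365°, rainbow angle = 50.365°.
Angular width = |52.451° − 50.365°| = 2.086°.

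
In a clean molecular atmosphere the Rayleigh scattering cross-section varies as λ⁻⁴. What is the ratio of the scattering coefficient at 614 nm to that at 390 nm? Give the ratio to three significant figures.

Rayleigh scattering ∝ λ⁻⁴, so the ratio of coefficients is the inverse fourth power of the wavelength ratio.
σ(614)/σ(390) = (390/614)⁴ = (0.6352)⁴ = 0.1628.

0.163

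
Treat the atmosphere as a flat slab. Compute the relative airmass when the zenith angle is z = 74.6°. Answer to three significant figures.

X = sec z = 1/cos 74.6° = 1/0.2656 = 3.7657.

3.77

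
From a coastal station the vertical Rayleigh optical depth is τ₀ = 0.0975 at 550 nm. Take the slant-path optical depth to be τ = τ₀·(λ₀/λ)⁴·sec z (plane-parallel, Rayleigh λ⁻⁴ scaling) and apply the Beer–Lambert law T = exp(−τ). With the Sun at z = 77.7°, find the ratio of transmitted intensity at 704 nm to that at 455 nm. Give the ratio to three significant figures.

Airmass: sec 77.7° = 4.6942.
τ(704 nm) = 0.0975 × (550/704)⁴ × 4.6942 = 0.0975 × 0.3725 × 4.6942 = 0.1705.
τ(455 nm) = 0.0975 × (550/455)⁴ × 4.6942 = 0.0975 × 2.1350 × 4.6942 = 0.9772.
T(704)/T(455) = exp(τ_B − τ_A) = exp(0.8067) = 2.2404.

2.24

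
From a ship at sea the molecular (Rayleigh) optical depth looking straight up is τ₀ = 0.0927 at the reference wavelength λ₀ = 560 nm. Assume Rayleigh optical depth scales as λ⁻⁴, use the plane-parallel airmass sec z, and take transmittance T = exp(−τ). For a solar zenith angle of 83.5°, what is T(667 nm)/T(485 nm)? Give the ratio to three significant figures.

Airmass: sec 83.5° = 8.8337.
τ(667 nm) = 0.0927 × (560/667)⁴ × 8.8337 = 0.0927 × 0.4969 × 8.8337 = 0.4069.
τ(485 nm) = 0.0927 × (560/485)⁴ × 8.8337 = 0.0927 × 1.7774 × 8.8337 = 1.4555.
T(667)/T(485) = exp(τ_B − τ_A) = exp(1.0486) = 2.8536.

2.85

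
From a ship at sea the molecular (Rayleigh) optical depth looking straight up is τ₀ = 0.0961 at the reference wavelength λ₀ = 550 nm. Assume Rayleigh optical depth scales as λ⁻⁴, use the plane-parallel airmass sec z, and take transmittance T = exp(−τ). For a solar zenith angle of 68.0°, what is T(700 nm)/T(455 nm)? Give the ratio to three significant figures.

1.57

Airmass: sec 68.0° = 2.6695.
τ(700 nm) = 0.0961 × (550/700)⁴ × 2.6695 = 0.0961 × 0.3811 × 2.6695 = 0.0978.
τ(455 nm) = 0.0961 × (550/455)⁴ × 2.6695 = 0.0961 × 2.1350 × 2.6695 = 0.5477.
T(700)/T(455) = exp(τ_B − τ_A) = exp(0.4499) = 1.5682.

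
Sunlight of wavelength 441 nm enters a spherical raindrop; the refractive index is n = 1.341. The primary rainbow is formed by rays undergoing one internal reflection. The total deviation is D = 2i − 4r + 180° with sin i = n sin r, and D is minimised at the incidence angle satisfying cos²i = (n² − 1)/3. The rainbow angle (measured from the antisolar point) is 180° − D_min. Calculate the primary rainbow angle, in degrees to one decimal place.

40.9°

cos²i = (1.79828 − 1)/3 = 0.26609; i = arccos(0.51584) = 58.946°.
sin r = sin 58.946°/1.341 = 0.63884; r = 39.705°.
D_min = 2·58.946° − 4·39.705° + 180° = 139.071°.
Rainbow angle = 180° − D_min = 40.929°.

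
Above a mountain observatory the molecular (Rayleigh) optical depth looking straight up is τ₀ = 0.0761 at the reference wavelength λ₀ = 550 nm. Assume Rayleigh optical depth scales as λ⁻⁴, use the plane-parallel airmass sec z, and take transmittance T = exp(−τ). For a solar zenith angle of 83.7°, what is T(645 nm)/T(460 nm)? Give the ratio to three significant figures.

Airmass: sec 83.7° = 9.1129.
τ(645 nm) = 0.0761 × (550/645)⁴ × 9.1129 = 0.0761 × 0.5287 × 9.1129 = 0.3667.
τ(460 nm) = 0.0761 × (550/460)⁴ × 9.1129 = 0.0761 × 2.0437 × 9.1129 = 1.4173.
T(645)/T(460) = exp(τ_B − τ_A) = exp(1.0506) = 2.8595.

2.86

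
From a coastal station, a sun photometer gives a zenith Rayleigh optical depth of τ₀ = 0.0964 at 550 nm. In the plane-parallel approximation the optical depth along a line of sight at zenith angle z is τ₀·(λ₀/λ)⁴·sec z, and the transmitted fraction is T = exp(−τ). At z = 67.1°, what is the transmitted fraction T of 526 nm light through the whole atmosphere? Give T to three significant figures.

sec 67.1° = 2.5699.
τ = 0.0964 × (550/526)⁴ × 2.5699 = 0.0964 × 1.1954 × 2.5699 = 0.2961.
T = exp(−0.2961) = 0.7437.

0.744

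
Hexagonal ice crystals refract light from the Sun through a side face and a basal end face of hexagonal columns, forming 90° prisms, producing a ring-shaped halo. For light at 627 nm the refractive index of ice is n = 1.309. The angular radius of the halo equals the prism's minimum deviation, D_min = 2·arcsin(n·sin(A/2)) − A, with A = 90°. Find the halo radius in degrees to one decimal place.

45.5°

n·sin(A/2) = 1.309 × sin 45° = 1.309 × 0.7071 = 0.9256.
D_min = 2·arcsin(0.9256) − 90° = 2 × 67.759° − 90° = 45.519°.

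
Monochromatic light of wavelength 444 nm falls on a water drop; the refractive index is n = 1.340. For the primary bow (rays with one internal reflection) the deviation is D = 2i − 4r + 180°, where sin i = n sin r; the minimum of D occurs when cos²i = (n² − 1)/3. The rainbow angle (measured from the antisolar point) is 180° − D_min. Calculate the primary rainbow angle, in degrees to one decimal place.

cos²i = (1.79560 − 1)/3 = 0.26520; i = arccos(0.51498) = 59.004°.
sin r = sin 59.004°/1.340 = 0.63971; r = 39.770°.
D_min = 2·59.004° − 4·39.770° + 180° = 138.929°.
Rainbow angle = 180° − D_min = 41.071°.

41.1°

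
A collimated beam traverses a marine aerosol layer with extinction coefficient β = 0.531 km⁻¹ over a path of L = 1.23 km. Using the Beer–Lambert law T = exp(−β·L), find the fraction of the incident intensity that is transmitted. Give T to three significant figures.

0.520

τ = β·L = 0.531 × 1.23 = 0.6531.
T = exp(−0.6531) = 0.5204.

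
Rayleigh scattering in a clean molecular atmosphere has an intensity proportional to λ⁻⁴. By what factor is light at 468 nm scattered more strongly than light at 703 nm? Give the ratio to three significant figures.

Rayleigh scattering ∝ λ⁻⁴, so the ratio of coefficients is the inverse fourth power of the wavelength ratio.
σ(468)/σ(703) = (703/468)⁴ = (1.5021)⁴ = 5.091.

5.09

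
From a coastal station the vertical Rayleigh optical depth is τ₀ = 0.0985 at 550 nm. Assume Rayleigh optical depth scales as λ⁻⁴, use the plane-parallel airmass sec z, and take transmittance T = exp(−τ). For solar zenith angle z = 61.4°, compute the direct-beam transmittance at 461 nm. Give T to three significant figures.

sec 61.4° = 2.0890.
τ = 0.0985 × (550/461)⁴ × 2.0890 = 0.0985 × 2.0260 × 2.0890 = 0.4169.
T = exp(−0.4169) = 0.6591.

0.659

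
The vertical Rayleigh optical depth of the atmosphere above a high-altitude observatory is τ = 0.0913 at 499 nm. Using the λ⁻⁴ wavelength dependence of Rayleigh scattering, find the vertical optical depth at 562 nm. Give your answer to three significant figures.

τ(562 nm) = τ(499 nm) × (499/562)⁴ = 0.0913 × (0.8879)⁴ = 0.0913 × 0.6215 = 0.0567.

0.0567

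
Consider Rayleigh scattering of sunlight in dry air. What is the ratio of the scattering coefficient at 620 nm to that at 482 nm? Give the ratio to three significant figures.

0.365

Rayleigh scattering ∝ λ⁻⁴, so the ratio of coefficients is the inverse fourth power of the wavelength ratio.
σ(620)/σ(482) = (482/620)⁴ = (0.7774)⁴ = 0.3653.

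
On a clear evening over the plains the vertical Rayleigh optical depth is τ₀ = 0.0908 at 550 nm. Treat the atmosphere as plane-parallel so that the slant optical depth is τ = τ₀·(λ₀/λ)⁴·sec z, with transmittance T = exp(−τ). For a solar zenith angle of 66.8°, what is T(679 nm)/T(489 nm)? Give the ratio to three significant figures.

Airmass: sec 66.8° = 2.5384.
τ(679 nm) = 0.0908 × (550/679)⁴ × 2.5384 = 0.0908 × 0.4305 × 2.5384 = 0.0992.
τ(489 nm) = 0.0908 × (550/489)⁴ × 2.5384 = 0.0908 × 1.6004 × 2.5384 = 0.3689.
T(679)/T(489) = exp(τ_B − τ_A) = exp(0.2696) = 1.3095.

1.31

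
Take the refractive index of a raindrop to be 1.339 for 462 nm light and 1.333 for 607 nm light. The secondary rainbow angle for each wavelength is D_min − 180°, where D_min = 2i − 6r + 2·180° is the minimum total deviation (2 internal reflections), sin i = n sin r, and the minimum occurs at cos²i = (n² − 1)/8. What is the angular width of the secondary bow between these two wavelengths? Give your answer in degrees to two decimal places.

At 462 nm (n = 1.339): cos²i = 0.09912 → i = 71.650°, r = 45.141°, D_min = 232.451°, rainbow angle = 52.451°.
At 607 nm (n = 1.333): cos²i = 0.09711 → i = 71.843°, r = 45.466°, D_min = 230.891°, rainbow angle = 50.891°.
Angular width = |52.451° − 50.891°| = 1.560°.

1.56°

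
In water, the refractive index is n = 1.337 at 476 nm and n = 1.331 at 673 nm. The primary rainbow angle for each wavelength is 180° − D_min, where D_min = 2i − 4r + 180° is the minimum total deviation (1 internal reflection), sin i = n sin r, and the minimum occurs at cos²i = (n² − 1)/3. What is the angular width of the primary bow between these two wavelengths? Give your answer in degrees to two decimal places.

0.87°

At 476 nm (n = 1.337): cos²i = 0.26252 → i = 59.178°, r = 39.964°, D_min = 138.500°, rainbow angle = 41.500°.
At 673 nm (n = 1.331): cos²i = 0.25719 → i = 59.527°, r = 40.356°, D_min = 137.630°, rainbow angle = 42.370°.
Angular width = |41.500° − 42.370°| = 0.870°.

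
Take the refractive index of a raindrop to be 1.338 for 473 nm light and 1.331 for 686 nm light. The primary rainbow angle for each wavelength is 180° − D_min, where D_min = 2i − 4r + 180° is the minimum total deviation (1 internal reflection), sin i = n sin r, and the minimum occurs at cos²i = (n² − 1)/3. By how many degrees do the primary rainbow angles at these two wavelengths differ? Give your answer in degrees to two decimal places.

At 473 nm (n = 1.338): cos²i = 0.26341 → i = 59.120°, r = 39.899°, D_min = 138.643°, rainbow angle = 41.357°.
At 686 nm (n = 1.331): cos²i = 0.25719 → i = 59.527°, r = 40.356°, D_min = 137.630°, rainbow angle = 42.370°.
Angular width = |41.357° − 42.370°| = 1.013°.

1.01°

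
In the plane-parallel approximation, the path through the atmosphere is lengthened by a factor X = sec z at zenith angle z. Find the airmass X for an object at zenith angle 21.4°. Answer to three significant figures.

1.07

X = sec z = 1/cos 21.4° = 1/0.9311 = 1.0740.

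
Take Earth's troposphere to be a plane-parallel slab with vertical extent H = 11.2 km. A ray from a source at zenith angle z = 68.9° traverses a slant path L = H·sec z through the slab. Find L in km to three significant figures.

31.1 km

sec z = 1/cos 68.9° = 2.7778.
L = 11.2 × 2.7778 = 31.111 km.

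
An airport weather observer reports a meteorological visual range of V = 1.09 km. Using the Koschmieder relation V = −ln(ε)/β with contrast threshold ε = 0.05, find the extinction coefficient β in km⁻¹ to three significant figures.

β = −ln(0.05) / V = 2.996 / 1.09 = 2.7484 km⁻¹.

2.75 km⁻¹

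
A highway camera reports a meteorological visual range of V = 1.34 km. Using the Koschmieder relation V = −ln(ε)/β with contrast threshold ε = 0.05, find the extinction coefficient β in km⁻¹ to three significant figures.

β = −ln(0.05) / V = 2.996 / 1.34 = 2.2356 km⁻¹.

2.24 km⁻¹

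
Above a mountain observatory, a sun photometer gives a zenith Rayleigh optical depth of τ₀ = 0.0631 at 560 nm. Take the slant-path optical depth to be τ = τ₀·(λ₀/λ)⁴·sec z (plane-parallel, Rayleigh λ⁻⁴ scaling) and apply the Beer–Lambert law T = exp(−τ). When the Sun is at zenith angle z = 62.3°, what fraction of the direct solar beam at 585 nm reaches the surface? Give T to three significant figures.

sec 62.3° = 2.1513.
τ = 0.0631 × (560/585)⁴ × 2.1513 = 0.0631 × 0.8397 × 2.1513 = 0.1140.
T = exp(−0.1140) = 0.8923.

0.892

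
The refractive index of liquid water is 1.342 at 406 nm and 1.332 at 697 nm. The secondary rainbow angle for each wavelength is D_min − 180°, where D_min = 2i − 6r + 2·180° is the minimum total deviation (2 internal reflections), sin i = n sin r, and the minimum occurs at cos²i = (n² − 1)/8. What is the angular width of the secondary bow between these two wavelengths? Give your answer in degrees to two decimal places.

2.59°

At 406 nm (n = 1.342): cos²i = 0.10012 → i = 71.554°, r = 44.981°, D_min = 233.222°, rainbow angle = 53.222°.
At 697 nm (n = 1.332): cos²i = 0.09678 → i = 71.875°, r = 45.520°, D_min = 230.628°, rainbow angle = 50.628°.
Angular width = |53.222° − 50.628°| = 2.594°.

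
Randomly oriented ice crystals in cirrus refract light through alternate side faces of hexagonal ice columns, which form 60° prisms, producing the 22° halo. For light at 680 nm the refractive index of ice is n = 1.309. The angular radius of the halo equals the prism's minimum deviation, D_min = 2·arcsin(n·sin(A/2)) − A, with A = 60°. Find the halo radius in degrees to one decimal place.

n·sin(A/2) = 1.309 × sin 30° = 1.309 × 0.5000 = 0.6545.
D_min = 2·arcsin(0.6545) − 60° = 2 × 40.882° − 60° = 21.763°.

21.8°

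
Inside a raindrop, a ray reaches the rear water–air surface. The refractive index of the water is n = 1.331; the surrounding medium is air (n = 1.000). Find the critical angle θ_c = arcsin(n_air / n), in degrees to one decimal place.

sin θ_c = n_air / n = 1.000 / 1.331 = 0.7513.
θ_c = arcsin(0.7513) = 48.70°.

48.7°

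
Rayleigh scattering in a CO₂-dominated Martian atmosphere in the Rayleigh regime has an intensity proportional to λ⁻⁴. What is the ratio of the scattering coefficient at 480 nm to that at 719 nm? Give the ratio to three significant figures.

Rayleigh scattering ∝ λ⁻⁴, so the ratio of coefficients is the inverse fourth power of the wavelength ratio.
σ(480)/σ(719) = (719/480)⁴ = (1.4979)⁴ = 5.034.

5.03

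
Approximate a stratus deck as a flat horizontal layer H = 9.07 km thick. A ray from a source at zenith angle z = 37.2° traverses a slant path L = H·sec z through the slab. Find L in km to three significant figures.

11.4 km

sec z = 1/cos 37.2° = 1.2554.
L = 9.07 × 1.2554 = 11.387 km.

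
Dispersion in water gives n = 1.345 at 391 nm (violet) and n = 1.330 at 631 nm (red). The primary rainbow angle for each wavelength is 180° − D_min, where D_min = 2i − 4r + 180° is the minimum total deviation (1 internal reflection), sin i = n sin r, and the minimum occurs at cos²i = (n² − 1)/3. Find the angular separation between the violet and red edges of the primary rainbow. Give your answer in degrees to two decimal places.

At 391 nm (n = 1.345): cos²i = 0.26967 → i = 58.715°, r = 39.448°, D_min = 139.635°, rainbow angle = 40.365°.
At 631 nm (n = 1.330): cos²i = 0.25630 → i = 59.585°, r = 40.422°, D_min = 137.484°, rainbow angle = 42.516°.
Angular width = |40.365° − 42.516°| = 2.152°.

2.15°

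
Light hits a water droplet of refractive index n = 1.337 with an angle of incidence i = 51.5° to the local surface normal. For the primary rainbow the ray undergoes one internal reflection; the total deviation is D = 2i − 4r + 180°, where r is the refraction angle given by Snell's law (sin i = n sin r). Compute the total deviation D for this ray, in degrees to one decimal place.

139.7°

sin r = sin 51.5° / 1.337 = 0.7826/1.337 = 0.5853; r = 35.83°.
D = 2·51.5° − 4·35.83° + 180° = 103.00° − 143.31° + 180° = 139.69°.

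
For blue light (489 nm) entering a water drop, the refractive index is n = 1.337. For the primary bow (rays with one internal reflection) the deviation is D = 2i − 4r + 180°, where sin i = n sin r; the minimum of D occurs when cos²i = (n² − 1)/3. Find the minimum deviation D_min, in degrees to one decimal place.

cos²i = (1.78757 − 1)/3 = 0.26252; i = arccos(0.51237) = 59.178°.
sin r = sin 59.178°/1.337 = 0.64231; r = 39.964°.
D_min = 2·59.178° − 4·39.964° + 180° = 138.500°.

138.5°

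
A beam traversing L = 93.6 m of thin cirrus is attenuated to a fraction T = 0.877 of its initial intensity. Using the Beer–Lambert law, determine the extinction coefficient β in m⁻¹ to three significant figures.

0.00140 m⁻¹

Beer–Lambert: T = exp(−βL) ⇒ β = −ln(T)/L = −ln(0.877)/93.6 = 0.1312/93.6 = 0.001402 m⁻¹.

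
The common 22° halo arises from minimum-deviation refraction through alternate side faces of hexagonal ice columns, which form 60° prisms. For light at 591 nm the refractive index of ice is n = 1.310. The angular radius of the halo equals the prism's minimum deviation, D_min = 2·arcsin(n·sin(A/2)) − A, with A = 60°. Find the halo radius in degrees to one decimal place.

21.8°

n·sin(A/2) = 1.310 × sin 30° = 1.310 × 0.5000 = 0.6550.
D_min = 2·arcsin(0.6550) − 60° = 2 × 40.920° − 60° = 21.839°.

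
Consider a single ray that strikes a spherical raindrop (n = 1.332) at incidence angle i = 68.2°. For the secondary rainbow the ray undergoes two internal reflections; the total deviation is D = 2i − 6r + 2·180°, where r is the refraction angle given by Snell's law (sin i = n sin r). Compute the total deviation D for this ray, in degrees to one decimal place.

sin r = sin 68.2° / 1.332 = 0.9285/1.332 = 0.6971; r = 44.19°.
D = 2·68.2° − 6·44.19° + 2·180° = 136.40° − 265.15° + 360° = 231.25°.

231.2°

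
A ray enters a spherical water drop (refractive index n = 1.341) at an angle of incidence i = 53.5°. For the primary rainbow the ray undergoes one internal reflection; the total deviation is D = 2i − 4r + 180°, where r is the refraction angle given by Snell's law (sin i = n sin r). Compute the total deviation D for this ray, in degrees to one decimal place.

sin r = sin 53.5° / 1.341 = 0.8039/1.341 = 0.5994; r = 36.83°.
D = 2·53.5° − 4·36.83° + 180° = 107.00° − 147.32° + 180° = 139.68°.

139.7°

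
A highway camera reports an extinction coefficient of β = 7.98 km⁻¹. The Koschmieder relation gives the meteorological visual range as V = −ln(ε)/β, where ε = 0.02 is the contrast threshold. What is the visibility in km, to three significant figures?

V = −ln(0.02) / 7.98 = 3.912 / 7.98 = 0.4902 km.

0.490 km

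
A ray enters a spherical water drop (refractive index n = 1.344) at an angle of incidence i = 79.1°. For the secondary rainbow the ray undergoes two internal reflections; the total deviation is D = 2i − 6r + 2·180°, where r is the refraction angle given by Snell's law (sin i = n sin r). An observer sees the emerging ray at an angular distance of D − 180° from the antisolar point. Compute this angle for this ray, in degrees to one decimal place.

56.6°

sin r = sin 79.1° / 1.344 = 0.9820/1.344 = 0.7306; r = 46.94°.
D = 2·79.1° − 6·46.94° + 2·180° = 158.20° − 281.63° + 360° = 236.57°.
Angle from antisolar point = D − 180° = 56.57°.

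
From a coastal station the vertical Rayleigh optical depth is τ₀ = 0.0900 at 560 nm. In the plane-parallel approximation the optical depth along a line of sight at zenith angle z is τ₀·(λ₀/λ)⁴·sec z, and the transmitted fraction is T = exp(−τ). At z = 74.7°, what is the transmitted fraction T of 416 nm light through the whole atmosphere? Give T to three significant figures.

0.326

sec 74.7° = 3.7897.
τ = 0.0900 × (560/416)⁴ × 3.7897 = 0.0900 × 3.2838 × 3.7897 = 1.1200.
T = exp(−1.1200) = 0.3263.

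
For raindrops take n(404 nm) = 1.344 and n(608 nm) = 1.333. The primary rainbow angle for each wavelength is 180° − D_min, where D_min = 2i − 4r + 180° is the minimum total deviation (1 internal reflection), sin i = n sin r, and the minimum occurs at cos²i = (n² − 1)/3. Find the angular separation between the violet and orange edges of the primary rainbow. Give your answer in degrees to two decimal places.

1.57°

At 404 nm (n = 1.344): cos²i = 0.26878 → i = 58.772°, r = 39.512°, D_min = 139.495°, rainbow angle = 40.505°.
At 608 nm (n = 1.333): cos²i = 0.25896 → i = 59.410°, r = 40.225°, D_min = 137.922°, rainbow angle = 42.078°.
Angular width = |40.505° − 42.078°| = 1.573°.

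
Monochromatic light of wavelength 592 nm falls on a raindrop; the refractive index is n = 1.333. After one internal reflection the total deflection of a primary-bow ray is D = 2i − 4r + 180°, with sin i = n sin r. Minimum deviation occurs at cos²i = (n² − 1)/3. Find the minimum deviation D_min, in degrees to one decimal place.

137.9°

cos²i = (1.77689 − 1)/3 = 0.25896; i = arccos(0.50888) = 59.410°.
sin r = sin 59.410°/1.333 = 0.64579; r = 40.225°.
D_min = 2·59.410° − 4·40.225° + 180° = 137.922°.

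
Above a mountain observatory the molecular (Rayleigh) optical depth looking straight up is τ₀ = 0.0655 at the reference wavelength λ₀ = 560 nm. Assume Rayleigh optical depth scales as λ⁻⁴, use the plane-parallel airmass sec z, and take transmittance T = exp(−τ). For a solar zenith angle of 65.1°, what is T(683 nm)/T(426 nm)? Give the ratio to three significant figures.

1.48

Airmass: sec 65.1° = 2.3751.
τ(683 nm) = 0.0655 × (560/683)⁴ × 2.3751 = 0.0655 × 0.4519 × 2.3751 = 0.0703.
τ(426 nm) = 0.0655 × (560/426)⁴ × 2.3751 = 0.0655 × 2.9862 × 2.3751 = 0.4646.
T(683)/T(426) = exp(τ_B − τ_A) = exp(0.3942) = 1.4833.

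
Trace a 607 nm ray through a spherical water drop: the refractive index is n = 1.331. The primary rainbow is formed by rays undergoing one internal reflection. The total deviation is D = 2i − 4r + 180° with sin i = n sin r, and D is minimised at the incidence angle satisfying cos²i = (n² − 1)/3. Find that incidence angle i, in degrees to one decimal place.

cos²i = (1.331² − 1)/3 = (1.77156 − 1)/3 = 0.25719.
cos i = 0.50714, so i = 59.527°.

59.5°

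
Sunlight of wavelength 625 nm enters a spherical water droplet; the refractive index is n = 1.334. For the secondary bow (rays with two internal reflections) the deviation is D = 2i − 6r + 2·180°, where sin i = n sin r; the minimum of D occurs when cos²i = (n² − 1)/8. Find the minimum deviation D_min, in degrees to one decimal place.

cos²i = (1.77956 − 1)/8 = 0.09744; i = arccos(0.31216) = 71.810°.
sin r = sin 71.810°/1.334 = 0.71217; r = 45.411°.
D_min = 2·71.810° − 6·45.411° + 360° = 231.153°.

231.2°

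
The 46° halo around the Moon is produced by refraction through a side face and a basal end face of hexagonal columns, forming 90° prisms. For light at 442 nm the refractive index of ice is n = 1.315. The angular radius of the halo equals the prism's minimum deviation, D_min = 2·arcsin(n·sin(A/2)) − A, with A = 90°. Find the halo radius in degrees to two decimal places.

46.82°

n·sin(A/2) = 1.315 × sin 45° = 1.315 × 0.7071 = 0.9298.
D_min = 2·arcsin(0.9298) − 90° = 2 × 68.411° − 90° = 46.821°.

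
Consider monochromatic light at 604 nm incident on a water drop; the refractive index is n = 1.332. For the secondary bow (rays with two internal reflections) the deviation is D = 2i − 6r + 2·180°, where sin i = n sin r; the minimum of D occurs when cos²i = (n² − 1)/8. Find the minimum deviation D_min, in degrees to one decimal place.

cos²i = (1.77422 − 1)/8 = 0.09678; i = arccos(0.31109) = 71.875°.
sin r = sin 71.875°/1.332 = 0.71350; r = 45.520°.
D_min = 2·71.875° − 6·45.520° + 360° = 230.628°.

230.6°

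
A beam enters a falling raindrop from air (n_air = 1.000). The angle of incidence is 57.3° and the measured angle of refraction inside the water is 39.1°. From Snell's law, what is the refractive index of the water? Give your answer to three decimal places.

1.334

n = sin θ_i / sin θ_r = sin 57.3° / sin 39.1° = 0.8415 / 0.6307 = 1.3343.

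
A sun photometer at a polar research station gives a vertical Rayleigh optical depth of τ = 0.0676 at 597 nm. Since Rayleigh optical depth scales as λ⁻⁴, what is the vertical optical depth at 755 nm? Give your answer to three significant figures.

τ(755 nm) = τ(597 nm) × (597/755)⁴ = 0.0676 × (0.7907)⁴ = 0.0676 × 0.3909 = 0.0264.

0.0264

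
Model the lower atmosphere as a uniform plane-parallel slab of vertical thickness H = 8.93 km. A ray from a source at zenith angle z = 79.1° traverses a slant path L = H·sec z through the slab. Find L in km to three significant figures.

sec z = 1/cos 79.1° = 5.2883.
L = 8.93 × 5.2883 = 47.225 km.

47.2 km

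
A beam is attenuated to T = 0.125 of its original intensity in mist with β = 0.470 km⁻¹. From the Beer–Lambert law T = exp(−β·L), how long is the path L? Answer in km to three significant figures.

Beer–Lambert: T = exp(−βL) ⇒ L = −ln(T)/β = −ln(0.125)/0.470 = 2.0794/0.470 = 4.424 km.

4.42 km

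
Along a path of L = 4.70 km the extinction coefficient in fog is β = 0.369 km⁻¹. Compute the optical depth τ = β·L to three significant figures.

1.73

τ = β·L = 0.369 × 4.70 = 1.7343.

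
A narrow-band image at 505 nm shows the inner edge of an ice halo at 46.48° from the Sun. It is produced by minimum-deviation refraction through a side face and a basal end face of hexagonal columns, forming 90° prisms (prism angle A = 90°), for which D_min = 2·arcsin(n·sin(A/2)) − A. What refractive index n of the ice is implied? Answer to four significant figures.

Rearranging: n = sin((D_min + A)/2) / sin(A/2).
(D_min + A)/2 = (46.48° + 90°)/2 = 68.240°.
n = sin 68.240° / sin 45° = 0.9287 / 0.7071 = 1.3134.

1.313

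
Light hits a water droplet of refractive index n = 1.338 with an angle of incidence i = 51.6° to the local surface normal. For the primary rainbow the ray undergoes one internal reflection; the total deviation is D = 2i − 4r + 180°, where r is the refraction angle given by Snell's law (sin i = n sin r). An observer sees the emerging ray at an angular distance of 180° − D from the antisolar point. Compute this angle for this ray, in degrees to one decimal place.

sin r = sin 51.6° / 1.338 = 0.7837/1.338 = 0.5857; r = 35.85°.
D = 2·51.6° − 4·35.85° + 180° = 103.20° − 143.42° + 180° = 139.78°.
Angle from antisolar point = 180° − D = 40.22°.

40.2°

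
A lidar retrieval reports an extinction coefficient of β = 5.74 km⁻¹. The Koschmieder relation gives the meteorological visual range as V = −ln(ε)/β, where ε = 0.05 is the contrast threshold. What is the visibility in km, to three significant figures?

V = −ln(0.05) / 5.74 = 2.996 / 5.74 = 0.5219 km.

0.522 km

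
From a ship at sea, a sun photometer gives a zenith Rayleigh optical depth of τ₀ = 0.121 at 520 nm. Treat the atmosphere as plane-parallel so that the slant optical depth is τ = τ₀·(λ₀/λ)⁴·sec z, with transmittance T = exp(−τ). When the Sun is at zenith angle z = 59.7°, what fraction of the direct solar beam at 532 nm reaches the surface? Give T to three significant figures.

sec 59.7° = 1.9821.
τ = 0.121 × (520/532)⁴ × 1.9821 = 0.121 × 0.9128 × 1.9821 = 0.2189.
T = exp(−0.2189) = 0.8034.

0.803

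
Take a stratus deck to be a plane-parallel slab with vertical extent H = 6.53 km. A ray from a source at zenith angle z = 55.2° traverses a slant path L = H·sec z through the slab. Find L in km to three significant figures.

sec z = 1/cos 55.2° = 1.7522.
L = 6.53 × 1.7522 = 11.442 km.

11.4 km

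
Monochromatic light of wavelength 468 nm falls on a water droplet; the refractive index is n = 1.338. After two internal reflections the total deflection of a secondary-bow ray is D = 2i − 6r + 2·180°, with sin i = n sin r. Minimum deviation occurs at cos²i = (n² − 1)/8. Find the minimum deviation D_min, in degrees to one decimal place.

cos²i = (1.79024 − 1)/8 = 0.09878; i = arccos(0.31429) = 71.682°.
sin r = sin 71.682°/1.338 = 0.70951; r = 45.195°.
D_min = 2·71.682° − 6·45.195° + 360° = 232.193°.

232.2°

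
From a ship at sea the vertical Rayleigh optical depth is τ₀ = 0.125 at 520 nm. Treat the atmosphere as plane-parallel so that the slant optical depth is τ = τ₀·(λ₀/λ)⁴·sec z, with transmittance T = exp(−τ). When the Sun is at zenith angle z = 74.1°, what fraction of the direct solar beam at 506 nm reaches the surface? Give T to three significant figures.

sec 74.1° = 3.6502.
τ = 0.125 × (520/506)⁴ × 3.6502 = 0.125 × 1.1154 × 3.6502 = 0.5089.
T = exp(−0.5089) = 0.6012.

0.601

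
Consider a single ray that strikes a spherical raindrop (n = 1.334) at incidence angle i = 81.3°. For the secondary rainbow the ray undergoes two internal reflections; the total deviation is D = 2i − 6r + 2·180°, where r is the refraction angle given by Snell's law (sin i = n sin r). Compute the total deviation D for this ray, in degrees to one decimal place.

sin r = sin 81.3° / 1.334 = 0.9885/1.334 = 0.7410; r = 47.82°.
D = 2·81.3° − 6·47.82° + 2·180° = 162.60° − 286.90° + 360° = 235.70°.

235.7°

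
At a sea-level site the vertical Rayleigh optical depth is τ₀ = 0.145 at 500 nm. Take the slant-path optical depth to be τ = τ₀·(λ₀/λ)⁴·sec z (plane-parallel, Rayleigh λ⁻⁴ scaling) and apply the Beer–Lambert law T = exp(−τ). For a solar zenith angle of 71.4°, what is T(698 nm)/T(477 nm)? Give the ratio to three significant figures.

Airmass: sec 71.4° = 3.1352.
τ(698 nm) = 0.145 × (500/698)⁴ × 3.1352 = 0.145 × 0.2633 × 3.1352 = 0.1197.
τ(477 nm) = 0.145 × (500/477)⁴ × 3.1352 = 0.145 × 1.2073 × 3.1352 = 0.5488.
T(698)/T(477) = exp(τ_B − τ_A) = exp(0.4291) = 1.5359.

1.54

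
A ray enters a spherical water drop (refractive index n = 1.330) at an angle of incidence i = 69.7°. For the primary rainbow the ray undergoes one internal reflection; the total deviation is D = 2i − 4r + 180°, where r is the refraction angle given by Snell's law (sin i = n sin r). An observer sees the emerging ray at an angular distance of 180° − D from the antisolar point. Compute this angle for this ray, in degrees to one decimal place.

40.0°

sin r = sin 69.7° / 1.330 = 0.9379/1.330 = 0.7052; r = 44.84°.
D = 2·69.7° − 4·44.84° + 180° = 139.40° − 179.38° + 180° = 140.02°.
Angle from antisolar point = 180° − D = 39.98°.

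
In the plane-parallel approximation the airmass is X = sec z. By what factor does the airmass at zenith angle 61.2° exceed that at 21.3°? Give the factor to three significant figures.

X(61.2°)/X(21.3°) = sec 61.2° / sec 21.3° = cos 21.3° / cos 61.2° = 0.9317/0.4818 = 1.9340.

1.93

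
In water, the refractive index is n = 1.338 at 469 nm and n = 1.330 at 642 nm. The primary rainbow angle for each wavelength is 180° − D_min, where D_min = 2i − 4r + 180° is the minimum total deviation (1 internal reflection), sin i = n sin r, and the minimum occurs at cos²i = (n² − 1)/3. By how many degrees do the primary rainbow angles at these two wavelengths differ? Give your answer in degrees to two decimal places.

At 469 nm (n = 1.338): cos²i = 0.26341 → i = 59.120°, r = 39.899°, D_min = 138.643°, rainbow angle = 41.357°.
At 642 nm (n = 1.330): cos²i = 0.25630 → i = 59.585°, r = 40.422°, D_min = 137.484°, rainbow angle = 42.516°.
Angular width = |41.357° − 42.516°| = 1.160°.

1.16°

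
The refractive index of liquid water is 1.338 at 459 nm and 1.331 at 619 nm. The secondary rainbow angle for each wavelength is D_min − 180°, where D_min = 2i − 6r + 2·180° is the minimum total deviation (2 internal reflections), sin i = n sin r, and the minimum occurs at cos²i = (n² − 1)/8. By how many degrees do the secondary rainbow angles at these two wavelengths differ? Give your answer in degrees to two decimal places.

1.83°

At 459 nm (n = 1.338): cos²i = 0.09878 → i = 71.682°, r = 45.195°, D_min = 232.193°, rainbow angle = 52.193°.
At 619 nm (n = 1.331): cos²i = 0.09645 → i = 71.907°, r = 45.575°, D_min = 230.365°, rainbow angle = 50.365°.
Angular width = |52.193° − 50.365°| = 1.828°.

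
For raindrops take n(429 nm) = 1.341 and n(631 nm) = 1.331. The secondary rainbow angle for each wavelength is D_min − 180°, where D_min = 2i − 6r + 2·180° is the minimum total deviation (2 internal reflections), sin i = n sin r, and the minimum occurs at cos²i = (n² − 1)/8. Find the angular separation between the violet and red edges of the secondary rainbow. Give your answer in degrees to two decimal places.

At 429 nm (n = 1.341): cos²i = 0.09979 → i = 71.586°, r = 45.034°, D_min = 232.966°, rainbow angle = 52.966°.
At 631 nm (n = 1.331): cos²i = 0.09645 → i = 71.907°, r = 45.575°, D_min = 230.365°, rainbow angle = 50.365°.
Angular width = |52.966° − 50.365°| = 2.601°.

2.60°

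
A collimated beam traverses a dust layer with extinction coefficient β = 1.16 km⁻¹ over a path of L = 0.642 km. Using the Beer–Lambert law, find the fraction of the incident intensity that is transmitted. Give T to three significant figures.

τ = β·L = 1.16 × 0.642 = 0.7447.
T = exp(−0.7447) = 0.4749.

0.475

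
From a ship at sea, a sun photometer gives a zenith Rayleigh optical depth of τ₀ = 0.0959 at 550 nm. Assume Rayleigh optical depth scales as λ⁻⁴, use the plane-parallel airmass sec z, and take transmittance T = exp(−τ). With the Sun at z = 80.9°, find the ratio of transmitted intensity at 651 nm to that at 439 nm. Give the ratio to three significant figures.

3.27

Airmass: sec 80.9° = 6.3228.
τ(651 nm) = 0.0959 × (550/651)⁴ × 6.3228 = 0.0959 × 0.5095 × 6.3228 = 0.3089.
τ(439 nm) = 0.0959 × (550/439)⁴ × 6.3228 = 0.0959 × 2.4637 × 6.3228 = 1.4939.
T(651)/T(439) = exp(τ_B − τ_A) = exp(1.1850) = 3.2706.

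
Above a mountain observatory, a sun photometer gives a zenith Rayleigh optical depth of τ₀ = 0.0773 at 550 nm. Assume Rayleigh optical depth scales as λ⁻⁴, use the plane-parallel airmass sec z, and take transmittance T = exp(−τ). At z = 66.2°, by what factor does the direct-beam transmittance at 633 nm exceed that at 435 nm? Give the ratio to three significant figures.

Airmass: sec 66.2° = 2.4780.
τ(633 nm) = 0.0773 × (550/633)⁴ × 2.4780 = 0.0773 × 0.5699 × 2.4780 = 0.1092.
τ(435 nm) = 0.0773 × (550/435)⁴ × 2.4780 = 0.0773 × 2.5556 × 2.4780 = 0.4895.
T(633)/T(435) = exp(τ_B − τ_A) = exp(0.3804) = 1.4628.

1.46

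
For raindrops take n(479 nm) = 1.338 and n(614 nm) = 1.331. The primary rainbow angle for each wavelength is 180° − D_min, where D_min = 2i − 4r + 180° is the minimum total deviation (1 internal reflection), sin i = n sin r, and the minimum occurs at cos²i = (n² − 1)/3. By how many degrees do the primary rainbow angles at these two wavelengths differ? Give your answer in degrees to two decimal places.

At 479 nm (n = 1.338): cos²i = 0.26341 → i = 59.120°, r = 39.899°, D_min = 138.643°, rainbow angle = 41.357°.
At 614 nm (n = 1.331): cos²i = 0.25719 → i = 59.527°, r = 40.356°, D_min = 137.630°, rainbow angle = 42.370°.
Angular width = |41.357° − 42.370°| = 1.013°.

1.01°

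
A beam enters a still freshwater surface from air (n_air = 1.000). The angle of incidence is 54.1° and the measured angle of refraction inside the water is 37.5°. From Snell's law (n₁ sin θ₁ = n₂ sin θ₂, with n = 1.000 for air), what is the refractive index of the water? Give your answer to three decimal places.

1.331

n = sin θ_i / sin θ_r = sin 54.1° / sin 37.5° = 0.8100 / 0.6088 = 1.3306.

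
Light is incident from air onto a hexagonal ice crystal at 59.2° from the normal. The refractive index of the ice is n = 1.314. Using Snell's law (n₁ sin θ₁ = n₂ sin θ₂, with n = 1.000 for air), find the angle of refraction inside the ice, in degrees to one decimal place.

Snell: sin θ_r = sin θ_i / n = sin 59.2° / 1.314 = 0.8590 / 1.314 = 0.6537.
θ_r = arcsin(0.6537) = 40.82°.

40.8°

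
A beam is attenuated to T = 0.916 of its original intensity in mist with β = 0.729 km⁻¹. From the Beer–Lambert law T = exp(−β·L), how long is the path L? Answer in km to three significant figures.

Beer–Lambert: T = exp(−βL) ⇒ L = −ln(T)/β = −ln(0.916)/0.729 = 0.0877/0.729 = 0.1204 km.

0.120 km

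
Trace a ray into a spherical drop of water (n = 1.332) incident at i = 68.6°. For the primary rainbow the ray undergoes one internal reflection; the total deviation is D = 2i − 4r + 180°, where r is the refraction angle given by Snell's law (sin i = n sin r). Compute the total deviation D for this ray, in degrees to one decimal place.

sin r = sin 68.6° / 1.332 = 0.9311/1.332 = 0.6990; r = 44.35°.
D = 2·68.6° − 4·44.35° + 180° = 137.20° − 177.38° + 180° = 139.82°.

139.8°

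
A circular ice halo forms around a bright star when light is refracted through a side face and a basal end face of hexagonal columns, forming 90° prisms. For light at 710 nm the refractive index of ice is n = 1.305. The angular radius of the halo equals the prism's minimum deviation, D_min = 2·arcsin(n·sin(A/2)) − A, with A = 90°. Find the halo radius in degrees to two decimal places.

44.67°

n·sin(A/2) = 1.305 × sin 45° = 1.305 × 0.7071 = 0.9228.
D_min = 2·arcsin(0.9228) − 90° = 2 × 67.335° − 90° = 44.670°.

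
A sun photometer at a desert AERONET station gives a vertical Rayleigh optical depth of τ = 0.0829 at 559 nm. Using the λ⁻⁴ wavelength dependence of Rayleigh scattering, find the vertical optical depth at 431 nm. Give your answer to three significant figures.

τ(431 nm) = τ(559 nm) × (559/431)⁴ = 0.0829 × (1.2970)⁴ = 0.0829 × 2.8297 = 0.2346.

0.235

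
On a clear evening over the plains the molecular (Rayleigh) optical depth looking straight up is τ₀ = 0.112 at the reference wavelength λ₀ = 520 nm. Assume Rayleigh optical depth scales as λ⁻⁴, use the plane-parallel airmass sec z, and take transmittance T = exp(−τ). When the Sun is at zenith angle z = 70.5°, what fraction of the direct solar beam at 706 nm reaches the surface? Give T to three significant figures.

sec 70.5° = 2.9957.
τ = 0.112 × (520/706)⁴ × 2.9957 = 0.112 × 0.2943 × 2.9957 = 0.0987.
T = exp(−0.0987) = 0.9060.

0.906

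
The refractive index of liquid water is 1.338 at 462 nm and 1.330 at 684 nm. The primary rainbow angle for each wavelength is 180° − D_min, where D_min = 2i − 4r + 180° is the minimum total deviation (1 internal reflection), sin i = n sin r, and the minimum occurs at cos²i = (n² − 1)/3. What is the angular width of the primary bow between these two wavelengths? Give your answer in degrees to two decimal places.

At 462 nm (n = 1.338): cos²i = 0.26341 → i = 59.120°, r = 39.899°, D_min = 138.643°, rainbow angle = 41.357°.
At 684 nm (n = 1.330): cos²i = 0.25630 → i = 59.585°, r = 40.422°, D_min = 137.484°, rainbow angle = 42.516°.
Angular width = |41.357° − 42.516°| = 1.160°.

1.16°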